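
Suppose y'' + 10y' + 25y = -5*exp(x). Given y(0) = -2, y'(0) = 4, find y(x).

Characteristic equation r² + 10r + 25 = 0 has discriminant (10)² - 4·(25) = 0, so r = -5 is a repeated root.
Hence y_h = (C1 + C2*x)*exp(-5*x).
Try y_p = A*exp(x). Substituting into the equation and dividing by exp(x) gives A = -5/36, so y_p = -5*exp(x)/36.
General solution: y = -5*exp(x)/36 + C1*exp(-5*x) + C2*x*exp(-5*x).
Apply the initial conditions: y(0) = -5/36 + C1 = -2 and y'(0) = -5/36 + C2 - 5*C1 = 4. Solving gives C1 = -67/36, C2 = -31/6.

y = -67*exp(-5*x)/36 - 5*exp(x)/36 - 31*x*exp(-5*x)/6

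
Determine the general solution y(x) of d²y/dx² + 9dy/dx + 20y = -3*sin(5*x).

y = 3*sin(5*x)/410 + 27*cos(5*x)/410 + C1*exp(-4*x) + C2*exp(-5*x)

Characteristic equation r² + 9r + 20 = 0 factors as (r + 4)(r + 5) = 0, so r = -4, -5.
Hence y_h = C1*exp(-4*x) + C2*exp(-5*x).
Try y_p = A*cos(5*x) + B*sin(5*x). Substituting and equating the coefficients of cos(5x) and sin(5x) gives A = 27/410, B = 3/410, so y_p = 3*sin(5*x)/410 + 27*cos(5*x)/410.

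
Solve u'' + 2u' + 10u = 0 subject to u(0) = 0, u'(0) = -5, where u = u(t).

u = -5*exp(-t)*sin(3*t)/3

Characteristic equation r² + 2r + 10 = 0 has discriminant (2)² - 4·(10) = -36 < 0, so r = -1 ± 3i.
Hence u_h = C1*cos(3*t)*exp(-t) + C2*exp(-t)*sin(3*t).
Apply the initial conditions: u(0) = C1 = 0 and u'(0) = -C1 + 3*C2 = -5. Solving gives C1 = 0, C2 = -5/3.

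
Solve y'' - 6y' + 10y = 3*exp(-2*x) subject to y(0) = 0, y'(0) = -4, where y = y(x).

y = 3*exp(-2*x)/26 - 89*exp(3*x)*sin(x)/26 - 3*cos(x)*exp(3*x)/26

Characteristic equation r² - 6r + 10 = 0 has discriminant (-6)² - 4·(10) = -4 < 0, so r = 3 ± i.
Hence y_h = C1*cos(x)*exp(3*x) + C2*exp(3*x)*sin(x).
Try y_p = A*exp(-2*x). Substituting into the equation and dividing by exp(-2*x) gives A = 3/26, so y_p = 3*exp(-2*x)/26.
General solution: y = 3*exp(-2*x)/26 + C1*cos(x)*exp(3*x) + C2*exp(3*x)*sin(x).
Apply the initial conditions: y(0) = 3/26 + C1 = 0 and y'(0) = -3/13 + C2 + 3*C1 = -4. Solving gives C1 = -3/26, C2 = -89/26.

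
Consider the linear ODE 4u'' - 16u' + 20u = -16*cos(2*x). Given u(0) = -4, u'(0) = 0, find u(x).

u = -4*cos(2*x)/65 + 32*sin(2*x)/65 - 256*cos(x)*exp(2*x)/65 + 448*exp(2*x)*sin(x)/65

Divide through by 4: u'' - 4u' + 5u = -4*cos(2*x).
Characteristic equation r² - 4r + 5 = 0 has discriminant (-4)² - 4·(5) = -4 < 0, so r = 2 ± i.
Hence u_h = C1*cos(x)*exp(2*x) + C2*exp(2*x)*sin(x).
Try u_p = A*cos(2*x) + B*sin(2*x). Substituting and equating the coefficients of cos(2x) and sin(2x) gives A = -4/65, B = 32/65, so u_p = -4*cos(2*x)/65 + 32*sin(2*x)/65.
General solution: u = -4*cos(2*x)/65 + 32*sin(2*x)/65 + C1*cos(x)*exp(2*x) + C2*exp(2*x)*sin(x).
Apply the initial conditions: u(0) = -4/65 + C1 = -4 and u'(0) = 64/65 + C2 + 2*C1 = 0. Solving gives C1 = -256/65, C2 = 448/65.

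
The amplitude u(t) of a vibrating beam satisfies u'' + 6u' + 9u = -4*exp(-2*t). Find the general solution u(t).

Characteristic equation r² + 6r + 9 = 0 has discriminant (6)² - 4·(9) = 0, so r = -3 is a repeated root.
Hence u_h = (C1 + C2*t)*exp(-3*t).
Try u_p = A*exp(-2*t). Substituting into the equation and dividing by exp(-2*t) gives A = -4, so u_p = -4*exp(-2*t).

u = -4*exp(-2*t) + C1*exp(-3*t) + C2*t*exp(-3*t)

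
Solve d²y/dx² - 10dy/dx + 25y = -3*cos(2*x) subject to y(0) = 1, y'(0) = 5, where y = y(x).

y = -63*cos(2*x)/841 + 60*sin(2*x)/841 + 904*exp(5*x)/841 - 15*x*exp(5*x)/29

Characteristic equation r² - 10r + 25 = 0 has discriminant (-10)² - 4·(25) = 0, so r = 5 is a repeated root.
Hence y_h = (C1 + C2*x)*exp(5*x).
Try y_p = A*cos(2*x) + B*sin(2*x). Substituting and equating the coefficients of cos(2x) and sin(2x) gives A = -63/841, B = 60/841, so y_p = -63*cos(2*x)/841 + 60*sin(2*x)/841.
General solution: y = -63*cos(2*x)/841 + 60*sin(2*x)/841 + C1*exp(5*x) + C2*x*exp(5*x).
Apply the initial conditions: y(0) = -63/841 + C1 = 1 and y'(0) = 120/841 + C2 + 5*C1 = 5. Solving gives C1 = 904/841, C2 = -15/29.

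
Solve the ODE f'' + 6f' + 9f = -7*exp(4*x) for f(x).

f = -exp(4*x)/7 + C1*exp(-3*x) + C2*x*exp(-3*x)

Characteristic equation r² + 6r + 9 = 0 has discriminant (6)² - 4·(9) = 0, so r = -3 is a repeated root.
Hence f_h = (C1 + C2*x)*exp(-3*x).
Try f_p = A*exp(4*x). Substituting into the equation and dividing by exp(4*x) gives A = -1/7, so f_p = -exp(4*x)/7.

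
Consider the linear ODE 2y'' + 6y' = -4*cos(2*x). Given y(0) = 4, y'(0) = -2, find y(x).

y = 10/3 - 3*sin(2*x)/13 + 2*cos(2*x)/13 + 20*exp(-3*x)/39

Divide through by 2: y'' + 3y' = -2*cos(2*x).
Characteristic equation r² + 3r = 0 factors as (r + 3)r = 0, so r = -3, 0.
Hence y_h = C1*exp(-3*x) + C2.
Try y_p = A*cos(2*x) + B*sin(2*x). Substituting and equating the coefficients of cos(2x) and sin(2x) gives A = 2/13, B = -3/13, so y_p = -3*sin(2*x)/13 + 2*cos(2*x)/13.
General solution: y = C2 - 3*sin(2*x)/13 + 2*cos(2*x)/13 + C1*exp(-3*x).
Apply the initial conditions: y(0) = 2/13 + C1 + C2 = 4 and y'(0) = -6/13 - 3*C1 = -2. Solving gives C1 = 20/39, C2 = 10/3.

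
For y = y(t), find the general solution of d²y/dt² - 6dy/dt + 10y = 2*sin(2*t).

Characteristic equation r² - 6r + 10 = 0 has discriminant (-6)² - 4·(10) = -4 < 0, so r = 3 ± i.
Hence y_h = C1*cos(t)*exp(3*t) + C2*exp(3*t)*sin(t).
Try y_p = A*cos(2*t) + B*sin(2*t). Substituting and equating the coefficients of cos(2t) and sin(2t) gives A = 2/15, B = 1/15, so y_p = sin(2*t)/15 + 2*cos(2*t)/15.

y = sin(2*t)/15 + 2*cos(2*t)/15 + C1*cos(t)*exp(3*t) + C2*exp(3*t)*sin(t)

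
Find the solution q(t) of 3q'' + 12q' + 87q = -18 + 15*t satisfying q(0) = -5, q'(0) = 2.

Divide through by 3: q'' + 4q' + 29q = -6 + 5*t.
Characteristic equation r² + 4r + 29 = 0 has discriminant (4)² - 4·(29) = -100 < 0, so r = -2 ± 5i.
Hence q_h = C1*cos(5*t)*exp(-2*t) + C2*exp(-2*t)*sin(5*t).
For the particular solution try q_p = A0 + A1*t. Substituting and matching coefficients of each power of t gives A0 = -194/841, A1 = 5/29, so q_p = -194/841 + 5*t/29.
General solution: q = -194/841 + 5*t/29 + C1*cos(5*t)*exp(-2*t) + C2*exp(-2*t)*sin(5*t).
Apply the initial conditions: q(0) = -194/841 + C1 = -5 and q'(0) = 5/29 - 2*C1 + 5*C2 = 2. Solving gives C1 = -4011/841, C2 = -1297/841.

q = -194/841 + 5*t/29 - 4011*cos(5*t)*exp(-2*t)/841 - 1297*exp(-2*t)*sin(5*t)/841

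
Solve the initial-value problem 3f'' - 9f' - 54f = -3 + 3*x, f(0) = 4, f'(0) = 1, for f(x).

Divide through by 3: f'' - 3f' - 18f = -1 + x.
Characteristic equation r² - 3r - 18 = 0 factors as (r + 3)(r - 6) = 0, so r = -3, 6.
Hence f_h = C1*exp(-3*x) + C2*exp(6*x).
For the particular solution try f_p = A0 + A1*x. Substituting and matching coefficients of each power of x gives A0 = 7/108, A1 = -1/18, so f_p = 7/108 - x/18.
General solution: f = 7/108 - x/18 + C1*exp(-3*x) + C2*exp(6*x).
Apply the initial conditions: f(0) = 7/108 + C1 + C2 = 4 and f'(0) = -1/18 - 3*C1 + 6*C2 = 1. Solving gives C1 = 203/81, C2 = 463/324.

f = 7/108 - x/18 + 203*exp(-3*x)/81 + 463*exp(6*x)/324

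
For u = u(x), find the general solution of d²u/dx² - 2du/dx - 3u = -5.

u = 5/3 + C1*exp(3*x) + C2*exp(-x)

Characteristic equation r² - 2r - 3 = 0 factors as (r - 3)(r + 1) = 0, so r = 3, -1.
Hence u_h = C1*exp(3*x) + C2*exp(-x).
For the particular solution try u_p = A0. Substituting and matching coefficients of each power of x gives A0 = 5/3, so u_p = 5/3.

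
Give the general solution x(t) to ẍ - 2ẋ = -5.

Characteristic equation r² - 2r = 0 factors as (r - 2)r = 0, so r = 2, 0.
Hence x_h = C1*exp(2*t) + C2.
Since 0 is a characteristic root (multiplicity 1), multiply the polynomial trial by t: try x_p = A0*t. Substituting and matching coefficients of each power of t gives A0 = 5/2, so x_p = 5*t/2.

x = C2 + 5*t/2 + C1*exp(2*t)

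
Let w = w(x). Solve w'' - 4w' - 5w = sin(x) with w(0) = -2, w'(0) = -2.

Characteristic equation r² - 4r - 5 = 0 factors as (r + 1)(r - 5) = 0, so r = -1, 5.
Hence w_h = C1*exp(-x) + C2*exp(5*x).
Try w_p = A*cos(x) + B*sin(x). Substituting and equating the coefficients of cos(x) and sin(x) gives A = 1/13, B = -3/26, so w_p = -3*sin(x)/26 + cos(x)/13.
General solution: w = -3*sin(x)/26 + cos(x)/13 + C1*exp(-x) + C2*exp(5*x).
Apply the initial conditions: w(0) = 1/13 + C1 + C2 = -2 and w'(0) = -3/26 - C1 + 5*C2 = -2. Solving gives C1 = -17/12, C2 = -103/156.

w = -103*exp(5*x)/156 - 17*exp(-x)/12 - 3*sin(x)/26 + cos(x)/13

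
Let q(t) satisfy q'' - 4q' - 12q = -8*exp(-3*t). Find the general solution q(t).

Characteristic equation r² - 4r - 12 = 0 factors as (r - 6)(r + 2) = 0, so r = 6, -2.
Hence q_h = C1*exp(6*t) + C2*exp(-2*t).
Try q_p = A*exp(-3*t). Substituting into the equation and dividing by exp(-3*t) gives A = -8/9, so q_p = -8*exp(-3*t)/9.

q = -8*exp(-3*t)/9 + C1*exp(6*t) + C2*exp(-2*t)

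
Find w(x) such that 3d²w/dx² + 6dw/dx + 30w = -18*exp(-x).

w = -2*exp(-x)/3 + C1*cos(3*x)*exp(-x) + C2*exp(-x)*sin(3*x)

Divide through by 3: w'' + 2w' + 10w = -6*exp(-x).
Characteristic equation r² + 2r + 10 = 0 has discriminant (2)² - 4·(10) = -36 < 0, so r = -1 ± 3i.
Hence w_h = C1*cos(3*x)*exp(-x) + C2*exp(-x)*sin(3*x).
Try w_p = A*exp(-x). Substituting into the equation and dividing by exp(-x) gives A = -2/3, so w_p = -2*exp(-x)/3.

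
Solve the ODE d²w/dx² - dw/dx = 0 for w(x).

w = C2 + C1*exp(x)

Characteristic equation r² - r = 0 factors as (r - 1)r = 0, so r = 1, 0.
Hence w_h = C1*exp(x) + C2.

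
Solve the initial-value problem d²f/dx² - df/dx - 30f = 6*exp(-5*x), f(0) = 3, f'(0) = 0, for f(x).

f = 171*exp(6*x)/121 + 192*exp(-5*x)/121 - 6*x*exp(-5*x)/11

Characteristic equation r² - r - 30 = 0 factors as (r + 5)(r - 6) = 0, so r = -5, 6.
Hence f_h = C1*exp(-5*x) + C2*exp(6*x).
Since exp(-5*x) solves the homogeneous equation (r = -5 is a root of multiplicity 1), multiply the trial by x. Try f_p = A*x*exp(-5*x). Substituting into the equation and dividing by exp(-5*x) gives A = -6/11, so f_p = -6*x*exp(-5*x)/11.
General solution: f = C1*exp(-5*x) + C2*exp(6*x) - 6*x*exp(-5*x)/11.
Apply the initial conditions: f(0) = C1 + C2 = 3 and f'(0) = -6/11 - 5*C1 + 6*C2 = 0. Solving gives C1 = 192/121, C2 = 171/121.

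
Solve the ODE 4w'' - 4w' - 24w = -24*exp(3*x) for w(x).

Divide through by 4: w'' - w' - 6w = -6*exp(3*x).
Characteristic equation r² - r - 6 = 0 factors as (r - 3)(r + 2) = 0, so r = 3, -2.
Hence w_h = C1*exp(3*x) + C2*exp(-2*x).
Since exp(3*x) solves the homogeneous equation (r = 3 is a root of multiplicity 1), multiply the trial by x. Try w_p = A*x*exp(3*x). Substituting into the equation and dividing by exp(3*x) gives A = -6/5, so w_p = -6*x*exp(3*x)/5.

w = C1*exp(3*x) + C2*exp(-2*x) - 6*x*exp(3*x)/5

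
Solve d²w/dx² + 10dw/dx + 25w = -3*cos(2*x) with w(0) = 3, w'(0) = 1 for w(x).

w = -63*cos(2*x)/841 - 60*sin(2*x)/841 + 2586*exp(-5*x)/841 + 479*x*exp(-5*x)/29

Characteristic equation r² + 10r + 25 = 0 has discriminant (10)² - 4·(25) = 0, so r = -5 is a repeated root.
Hence w_h = (C1 + C2*x)*exp(-5*x).
Try w_p = A*cos(2*x) + B*sin(2*x). Substituting and equating the coefficients of cos(2x) and sin(2x) gives A = -63/841, B = -60/841, so w_p = -63*cos(2*x)/841 - 60*sin(2*x)/841.
General solution: w = -63*cos(2*x)/841 - 60*sin(2*x)/841 + C1*exp(-5*x) + C2*x*exp(-5*x).
Apply the initial conditions: w(0) = -63/841 + C1 = 3 and w'(0) = -120/841 + C2 - 5*C1 = 1. Solving gives C1 = 2586/841, C2 = 479/29.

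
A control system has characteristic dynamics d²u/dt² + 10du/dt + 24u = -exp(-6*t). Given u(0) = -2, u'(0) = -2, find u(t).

Characteristic equation r² + 10r + 24 = 0 factors as (r + 6)(r + 4) = 0, so r = -6, -4.
Hence u_h = C1*exp(-6*t) + C2*exp(-4*t).
Since exp(-6*t) solves the homogeneous equation (r = -6 is a root of multiplicity 1), multiply the trial by t. Try u_p = A*t*exp(-6*t). Substituting into the equation and dividing by exp(-6*t) gives A = 1/2, so u_p = t*exp(-6*t)/2.
General solution: u = C1*exp(-6*t) + C2*exp(-4*t) + t*exp(-6*t)/2.
Apply the initial conditions: u(0) = C1 + C2 = -2 and u'(0) = 1/2 - 6*C1 - 4*C2 = -2. Solving gives C1 = 21/4, C2 = -29/4.

u = -29*exp(-4*t)/4 + 21*exp(-6*t)/4 + t*exp(-6*t)/2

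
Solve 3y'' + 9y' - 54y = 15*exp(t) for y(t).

Divide through by 3: y'' + 3y' - 18y = 5*exp(t).
Characteristic equation r² + 3r - 18 = 0 factors as (r - 3)(r + 6) = 0, so r = 3, -6.
Hence y_h = C1*exp(3*t) + C2*exp(-6*t).
Try y_p = A*exp(t). Substituting into the equation and dividing by exp(t) gives A = -5/14, so y_p = -5*exp(t)/14.

y = -5*exp(t)/14 + C1*exp(3*t) + C2*exp(-6*t)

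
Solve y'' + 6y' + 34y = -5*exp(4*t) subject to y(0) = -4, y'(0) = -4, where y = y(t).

Characteristic equation r² + 6r + 34 = 0 has discriminant (6)² - 4·(34) = -100 < 0, so r = -3 ± 5i.
Hence y_h = C1*cos(5*t)*exp(-3*t) + C2*exp(-3*t)*sin(5*t).
Try y_p = A*exp(4*t). Substituting into the equation and dividing by exp(4*t) gives A = -5/74, so y_p = -5*exp(4*t)/74.
General solution: y = -5*exp(4*t)/74 + C1*cos(5*t)*exp(-3*t) + C2*exp(-3*t)*sin(5*t).
Apply the initial conditions: y(0) = -5/74 + C1 = -4 and y'(0) = -10/37 - 3*C1 + 5*C2 = -4. Solving gives C1 = -291/74, C2 = -1149/370.

y = -5*exp(4*t)/74 - 1149*exp(-3*t)*sin(5*t)/370 - 291*cos(5*t)*exp(-3*t)/74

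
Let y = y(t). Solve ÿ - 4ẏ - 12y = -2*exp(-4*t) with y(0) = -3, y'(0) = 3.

y = -5*exp(-2*t)/2 - 2*exp(6*t)/5 - exp(-4*t)/10

Characteristic equation r² - 4r - 12 = 0 factors as (r - 6)(r + 2) = 0, so r = 6, -2.
Hence y_h = C1*exp(6*t) + C2*exp(-2*t).
Try y_p = A*exp(-4*t). Substituting into the equation and dividing by exp(-4*t) gives A = -1/10, so y_p = -exp(-4*t)/10.
General solution: y = -exp(-4*t)/10 + C1*exp(6*t) + C2*exp(-2*t).
Apply the initial conditions: y(0) = -1/10 + C1 + C2 = -3 and y'(0) = 2/5 - 2*C2 + 6*C1 = 3. Solving gives C1 = -2/5, C2 = -5/2.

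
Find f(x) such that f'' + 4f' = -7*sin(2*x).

Characteristic equation r² + 4r = 0 factors as (r + 4)r = 0, so r = -4, 0.
Hence f_h = C1*exp(-4*x) + C2.
Try f_p = A*cos(2*x) + B*sin(2*x). Substituting and equating the coefficients of cos(2x) and sin(2x) gives A = 7/10, B = 7/20, so f_p = 7*cos(2*x)/10 + 7*sin(2*x)/20.

f = C2 + 7*cos(2*x)/10 + 7*sin(2*x)/20 + C1*exp(-4*x)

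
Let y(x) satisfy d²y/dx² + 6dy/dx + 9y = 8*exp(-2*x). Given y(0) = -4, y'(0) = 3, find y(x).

y = -12*exp(-3*x) + 8*exp(-2*x) - 17*x*exp(-3*x)

Characteristic equation r² + 6r + 9 = 0 has discriminant (6)² - 4·(9) = 0, so r = -3 is a repeated root.
Hence y_h = (C1 + C2*x)*exp(-3*x).
Try y_p = A*exp(-2*x). Substituting into the equation and dividing by exp(-2*x) gives A = 8, so y_p = 8*exp(-2*x).
General solution: y = 8*exp(-2*x) + C1*exp(-3*x) + C2*x*exp(-3*x).
Apply the initial conditions: y(0) = 8 + C1 = -4 and y'(0) = -16 + C2 - 3*C1 = 3. Solving gives C1 = -12, C2 = -17.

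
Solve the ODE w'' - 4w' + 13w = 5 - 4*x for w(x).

Characteristic equation r² - 4r + 13 = 0 has discriminant (-4)² - 4·(13) = -36 < 0, so r = 2 ± 3i.
Hence w_h = C1*cos(3*x)*exp(2*x) + C2*exp(2*x)*sin(3*x).
For the particular solution try w_p = A0 + A1*x. Substituting and matching coefficients of each power of x gives A0 = 49/169, A1 = -4/13, so w_p = 49/169 - 4*x/13.

w = 49/169 - 4*x/13 + C1*cos(3*x)*exp(2*x) + C2*exp(2*x)*sin(3*x)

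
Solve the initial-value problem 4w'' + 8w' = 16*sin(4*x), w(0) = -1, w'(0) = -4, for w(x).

w = -5/2 - sin(4*x)/5 - cos(4*x)/10 + 8*exp(-2*x)/5

Divide through by 4: w'' + 2w' = 4*sin(4*x).
Characteristic equation r² + 2r = 0 factors as (r + 2)r = 0, so r = -2, 0.
Hence w_h = C1*exp(-2*x) + C2.
Try w_p = A*cos(4*x) + B*sin(4*x). Substituting and equating the coefficients of cos(4x) and sin(4x) gives A = -1/10, B = -1/5, so w_p = -sin(4*x)/5 - cos(4*x)/10.
General solution: w = C2 - sin(4*x)/5 - cos(4*x)/10 + C1*exp(-2*x).
Apply the initial conditions: w(0) = -1/10 + C1 + C2 = -1 and w'(0) = -4/5 - 2*C1 = -4. Solving gives C1 = 8/5, C2 = -5/2.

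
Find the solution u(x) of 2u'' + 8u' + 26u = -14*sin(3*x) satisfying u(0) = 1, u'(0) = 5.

u = -7*sin(3*x)/40 + 21*cos(3*x)/40 + 19*cos(3*x)*exp(-2*x)/40 + 259*exp(-2*x)*sin(3*x)/120

Divide through by 2: u'' + 4u' + 13u = -7*sin(3*x).
Characteristic equation r² + 4r + 13 = 0 has discriminant (4)² - 4·(13) = -36 < 0, so r = -2 ± 3i.
Hence u_h = C1*cos(3*x)*exp(-2*x) + C2*exp(-2*x)*sin(3*x).
Try u_p = A*cos(3*x) + B*sin(3*x). Substituting and equating the coefficients of cos(3x) and sin(3x) gives A = 21/40, B = -7/40, so u_p = -7*sin(3*x)/40 + 21*cos(3*x)/40.
General solution: u = -7*sin(3*x)/40 + 21*cos(3*x)/40 + C1*cos(3*x)*exp(-2*x) + C2*exp(-2*x)*sin(3*x).
Apply the initial conditions: u(0) = 21/40 + C1 = 1 and u'(0) = -21/40 - 2*C1 + 3*C2 = 5. Solving gives C1 = 19/40, C2 = 259/120.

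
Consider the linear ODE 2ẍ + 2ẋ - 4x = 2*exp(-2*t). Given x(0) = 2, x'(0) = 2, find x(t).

Divide through by 2: x'' + x' - 2x = exp(-2*t).
Characteristic equation r² + r - 2 = 0 factors as (r - 1)(r + 2) = 0, so r = 1, -2.
Hence x_h = C1*exp(t) + C2*exp(-2*t).
Since exp(-2*t) solves the homogeneous equation (r = -2 is a root of multiplicity 1), multiply the trial by t. Try x_p = A*t*exp(-2*t). Substituting into the equation and dividing by exp(-2*t) gives A = -1/3, so x_p = -t*exp(-2*t)/3.
General solution: x = C1*exp(t) + C2*exp(-2*t) - t*exp(-2*t)/3.
Apply the initial conditions: x(0) = C1 + C2 = 2 and x'(0) = -1/3 + C1 - 2*C2 = 2. Solving gives C1 = 19/9, C2 = -1/9.

x = -exp(-2*t)/9 + 19*exp(t)/9 - t*exp(-2*t)/3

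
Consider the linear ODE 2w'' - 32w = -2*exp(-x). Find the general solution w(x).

w = exp(-x)/15 + C1*exp(4*x) + C2*exp(-4*x)

Divide through by 2: w'' - 16w = -exp(-x).
Characteristic equation r² - 16 = 0 factors as (r - 4)(r + 4) = 0, so r = 4, -4.
Hence w_h = C1*exp(4*x) + C2*exp(-4*x).
Try w_p = A*exp(-x). Substituting into the equation and dividing by exp(-x) gives A = 1/15, so w_p = exp(-x)/15.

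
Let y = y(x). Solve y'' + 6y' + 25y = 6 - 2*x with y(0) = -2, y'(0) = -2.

Characteristic equation r² + 6r + 25 = 0 has discriminant (6)² - 4·(25) = -64 < 0, so r = -3 ± 4i.
Hence y_h = C1*cos(4*x)*exp(-3*x) + C2*exp(-3*x)*sin(4*x).
For the particular solution try y_p = A0 + A1*x. Substituting and matching coefficients of each power of x gives A0 = 162/625, A1 = -2/25, so y_p = 162/625 - 2*x/25.
General solution: y = 162/625 - 2*x/25 + C1*cos(4*x)*exp(-3*x) + C2*exp(-3*x)*sin(4*x).
Apply the initial conditions: y(0) = 162/625 + C1 = -2 and y'(0) = -2/25 - 3*C1 + 4*C2 = -2. Solving gives C1 = -1412/625, C2 = -1359/625.

y = 162/625 - 2*x/25 - 1412*cos(4*x)*exp(-3*x)/625 - 1359*exp(-3*x)*sin(4*x)/625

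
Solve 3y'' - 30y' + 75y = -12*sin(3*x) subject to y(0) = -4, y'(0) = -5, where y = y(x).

Divide through by 3: y'' - 10y' + 25y = -4*sin(3*x).
Characteristic equation r² - 10r + 25 = 0 has discriminant (-10)² - 4·(25) = 0, so r = 5 is a repeated root.
Hence y_h = (C1 + C2*x)*exp(5*x).
Try y_p = A*cos(3*x) + B*sin(3*x). Substituting and equating the coefficients of cos(3x) and sin(3x) gives A = -30/289, B = -16/289, so y_p = -30*cos(3*x)/289 - 16*sin(3*x)/289.
General solution: y = -30*cos(3*x)/289 - 16*sin(3*x)/289 + C1*exp(5*x) + C2*x*exp(5*x).
Apply the initial conditions: y(0) = -30/289 + C1 = -4 and y'(0) = -48/289 + C2 + 5*C1 = -5. Solving gives C1 = -1126/289, C2 = 249/17.

y = -1126*exp(5*x)/289 - 30*cos(3*x)/289 - 16*sin(3*x)/289 + 249*x*exp(5*x)/17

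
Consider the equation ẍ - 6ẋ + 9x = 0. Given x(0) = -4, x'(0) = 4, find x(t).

x = -4*exp(3*t) + 16*t*exp(3*t)

Characteristic equation r² - 6r + 9 = 0 has discriminant (-6)² - 4·(9) = 0, so r = 3 is a repeated root.
Hence x_h = (C1 + C2*t)*exp(3*t).
Apply the initial conditions: x(0) = C1 = -4 and x'(0) = C2 + 3*C1 = 4. Solving gives C1 = -4, C2 = 16.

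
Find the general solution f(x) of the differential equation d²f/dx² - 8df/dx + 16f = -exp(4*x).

Characteristic equation r² - 8r + 16 = 0 has discriminant (-8)² - 4·(16) = 0, so r = 4 is a repeated root.
Hence f_h = (C1 + C2*x)*exp(4*x).
Since exp(4*x) solves the homogeneous equation (r = 4 is a root of multiplicity 2), multiply the trial by x^2. Try f_p = A*x^2*exp(4*x). Substituting into the equation and dividing by exp(4*x) gives A = -1/2, so f_p = -x^2*exp(4*x)/2.

f = C1*exp(4*x) - x**2*exp(4*x)/2 + C2*x*exp(4*x)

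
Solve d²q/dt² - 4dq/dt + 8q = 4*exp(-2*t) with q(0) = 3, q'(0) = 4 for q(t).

q = exp(-2*t)/5 - 3*exp(2*t)*sin(2*t)/5 + 14*cos(2*t)*exp(2*t)/5

Characteristic equation r² - 4r + 8 = 0 has discriminant (-4)² - 4·(8) = -16 < 0, so r = 2 ± 2i.
Hence q_h = C1*cos(2*t)*exp(2*t) + C2*exp(2*t)*sin(2*t).
Try q_p = A*exp(-2*t). Substituting into the equation and dividing by exp(-2*t) gives A = 1/5, so q_p = exp(-2*t)/5.
General solution: q = exp(-2*t)/5 + C1*cos(2*t)*exp(2*t) + C2*exp(2*t)*sin(2*t).
Apply the initial conditions: q(0) = 1/5 + C1 = 3 and q'(0) = -2/5 + 2*C1 + 2*C2 = 4. Solving gives C1 = 14/5, C2 = -3/5.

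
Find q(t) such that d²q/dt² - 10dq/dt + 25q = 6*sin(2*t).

q = 120*cos(2*t)/841 + 126*sin(2*t)/841 + C1*exp(5*t) + C2*t*exp(5*t)

Characteristic equation r² - 10r + 25 = 0 has discriminant (-10)² - 4·(25) = 0, so r = 5 is a repeated root.
Hence q_h = (C1 + C2*t)*exp(5*t).
Try q_p = A*cos(2*t) + B*sin(2*t). Substituting and equating the coefficients of cos(2t) and sin(2t) gives A = 120/841, B = 126/841, so q_p = 120*cos(2*t)/841 + 126*sin(2*t)/841.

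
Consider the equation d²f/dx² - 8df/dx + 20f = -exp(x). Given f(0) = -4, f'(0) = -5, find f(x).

Characteristic equation r² - 8r + 20 = 0 has discriminant (-8)² - 4·(20) = -16 < 0, so r = 4 ± 2i.
Hence f_h = C1*cos(2*x)*exp(4*x) + C2*exp(4*x)*sin(2*x).
Try f_p = A*exp(x). Substituting into the equation and dividing by exp(x) gives A = -1/13, so f_p = -exp(x)/13.
General solution: f = -exp(x)/13 + C1*cos(2*x)*exp(4*x) + C2*exp(4*x)*sin(2*x).
Apply the initial conditions: f(0) = -1/13 + C1 = -4 and f'(0) = -1/13 + 2*C2 + 4*C1 = -5. Solving gives C1 = -51/13, C2 = 70/13.

f = -exp(x)/13 - 51*cos(2*x)*exp(4*x)/13 + 70*exp(4*x)*sin(2*x)/13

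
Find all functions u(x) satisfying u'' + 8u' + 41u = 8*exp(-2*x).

u = 8*exp(-2*x)/29 + C1*cos(5*x)*exp(-4*x) + C2*exp(-4*x)*sin(5*x)

Characteristic equation r² + 8r + 41 = 0 has discriminant (8)² - 4·(41) = -100 < 0, so r = -4 ± 5i.
Hence u_h = C1*cos(5*x)*exp(-4*x) + C2*exp(-4*x)*sin(5*x).
Try u_p = A*exp(-2*x). Substituting into the equation and dividing by exp(-2*x) gives A = 8/29, so u_p = 8*exp(-2*x)/29.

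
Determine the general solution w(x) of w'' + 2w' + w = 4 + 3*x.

w = -2 + 3*x + C1*exp(-x) + C2*x*exp(-x)

Characteristic equation r² + 2r + 1 = 0 has discriminant (2)² - 4·(1) = 0, so r = -1 is a repeated root.
Hence w_h = (C1 + C2*x)*exp(-x).
For the particular solution try w_p = A0 + A1*x. Substituting and matching coefficients of each power of x gives A0 = -2, A1 = 3, so w_p = -2 + 3*x.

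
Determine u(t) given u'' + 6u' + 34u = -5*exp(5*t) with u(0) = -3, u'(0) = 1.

Characteristic equation r² + 6r + 34 = 0 has discriminant (6)² - 4·(34) = -100 < 0, so r = -3 ± 5i.
Hence u_h = C1*cos(5*t)*exp(-3*t) + C2*exp(-3*t)*sin(5*t).
Try u_p = A*exp(5*t). Substituting into the equation and dividing by exp(5*t) gives A = -5/89, so u_p = -5*exp(5*t)/89.
General solution: u = -5*exp(5*t)/89 + C1*cos(5*t)*exp(-3*t) + C2*exp(-3*t)*sin(5*t).
Apply the initial conditions: u(0) = -5/89 + C1 = -3 and u'(0) = -25/89 - 3*C1 + 5*C2 = 1. Solving gives C1 = -262/89, C2 = -672/445.

u = -5*exp(5*t)/89 - 672*exp(-3*t)*sin(5*t)/445 - 262*cos(5*t)*exp(-3*t)/89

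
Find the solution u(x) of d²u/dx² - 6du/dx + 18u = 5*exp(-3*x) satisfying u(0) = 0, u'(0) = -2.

Characteristic equation r² - 6r + 18 = 0 has discriminant (-6)² - 4·(18) = -36 < 0, so r = 3 ± 3i.
Hence u_h = C1*cos(3*x)*exp(3*x) + C2*exp(3*x)*sin(3*x).
Try u_p = A*exp(-3*x). Substituting into the equation and dividing by exp(-3*x) gives A = 1/9, so u_p = exp(-3*x)/9.
General solution: u = exp(-3*x)/9 + C1*cos(3*x)*exp(3*x) + C2*exp(3*x)*sin(3*x).
Apply the initial conditions: u(0) = 1/9 + C1 = 0 and u'(0) = -1/3 + 3*C1 + 3*C2 = -2. Solving gives C1 = -1/9, C2 = -4/9.

u = exp(-3*x)/9 - 4*exp(3*x)*sin(3*x)/9 - cos(3*x)*exp(3*x)/9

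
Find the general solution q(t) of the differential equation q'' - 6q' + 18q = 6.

q = 1/3 + C1*cos(3*t)*exp(3*t) + C2*exp(3*t)*sin(3*t)

Characteristic equation r² - 6r + 18 = 0 has discriminant (-6)² - 4·(18) = -36 < 0, so r = 3 ± 3i.
Hence q_h = C1*cos(3*t)*exp(3*t) + C2*exp(3*t)*sin(3*t).
For the particular solution try q_p = A0. Substituting and matching coefficients of each power of t gives A0 = 1/3, so q_p = 1/3.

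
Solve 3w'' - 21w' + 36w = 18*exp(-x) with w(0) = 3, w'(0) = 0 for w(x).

w = -39*exp(4*x)/5 + 3*exp(-x)/10 + 21*exp(3*x)/2

Divide through by 3: w'' - 7w' + 12w = 6*exp(-x).
Characteristic equation r² - 7r + 12 = 0 factors as (r - 3)(r - 4) = 0, so r = 3, 4.
Hence w_h = C1*exp(3*x) + C2*exp(4*x).
Try w_p = A*exp(-x). Substituting into the equation and dividing by exp(-x) gives A = 3/10, so w_p = 3*exp(-x)/10.
General solution: w = 3*exp(-x)/10 + C1*exp(3*x) + C2*exp(4*x).
Apply the initial conditions: w(0) = 3/10 + C1 + C2 = 3 and w'(0) = -3/10 + 3*C1 + 4*C2 = 0. Solving gives C1 = 21/2, C2 = -39/5.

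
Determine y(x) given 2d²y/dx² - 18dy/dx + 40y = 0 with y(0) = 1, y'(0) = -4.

Divide through by 2: y'' - 9y' + 20y = 0.
Characteristic equation r² - 9r + 20 = 0 factors as (r - 5)(r - 4) = 0, so r = 5, 4.
Hence y_h = C1*exp(5*x) + C2*exp(4*x).
Apply the initial conditions: y(0) = C1 + C2 = 1 and y'(0) = 4*C2 + 5*C1 = -4. Solving gives C1 = -8, C2 = 9.

y = -8*exp(5*x) + 9*exp(4*x)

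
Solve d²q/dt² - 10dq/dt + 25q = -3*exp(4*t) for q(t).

q = -3*exp(4*t) + C1*exp(5*t) + C2*t*exp(5*t)

Characteristic equation r² - 10r + 25 = 0 has discriminant (-10)² - 4·(25) = 0, so r = 5 is a repeated root.
Hence q_h = (C1 + C2*t)*exp(5*t).
Try q_p = A*exp(4*t). Substituting into the equation and dividing by exp(4*t) gives A = -3, so q_p = -3*exp(4*t).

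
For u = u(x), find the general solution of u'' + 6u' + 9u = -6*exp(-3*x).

u = C1*exp(-3*x) - 3*x**2*exp(-3*x) + C2*x*exp(-3*x)

Characteristic equation r² + 6r + 9 = 0 has discriminant (6)² - 4·(9) = 0, so r = -3 is a repeated root.
Hence u_h = (C1 + C2*x)*exp(-3*x).
Since exp(-3*x) solves the homogeneous equation (r = -3 is a root of multiplicity 2), multiply the trial by x^2. Try u_p = A*x^2*exp(-3*x). Substituting into the equation and dividing by exp(-3*x) gives A = -3, so u_p = -3*x^2*exp(-3*x).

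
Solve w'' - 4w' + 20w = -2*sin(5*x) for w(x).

Characteristic equation r² - 4r + 20 = 0 has discriminant (-4)² - 4·(20) = -64 < 0, so r = 2 ± 4i.
Hence w_h = C1*cos(4*x)*exp(2*x) + C2*exp(2*x)*sin(4*x).
Try w_p = A*cos(5*x) + B*sin(5*x). Substituting and equating the coefficients of cos(5x) and sin(5x) gives A = -8/85, B = 2/85, so w_p = -8*cos(5*x)/85 + 2*sin(5*x)/85.

w = -8*cos(5*x)/85 + 2*sin(5*x)/85 + C1*cos(4*x)*exp(2*x) + C2*exp(2*x)*sin(4*x)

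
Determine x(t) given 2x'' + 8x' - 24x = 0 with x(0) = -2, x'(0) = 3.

x = -9*exp(2*t)/8 - 7*exp(-6*t)/8

Divide through by 2: x'' + 4x' - 12x = 0.
Characteristic equation r² + 4r - 12 = 0 factors as (r + 6)(r - 2) = 0, so r = -6, 2.
Hence x_h = C1*exp(-6*t) + C2*exp(2*t).
Apply the initial conditions: x(0) = C1 + C2 = -2 and x'(0) = -6*C1 + 2*C2 = 3. Solving gives C1 = -7/8, C2 = -9/8.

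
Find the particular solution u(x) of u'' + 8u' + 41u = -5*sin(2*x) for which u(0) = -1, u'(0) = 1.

Characteristic equation r² + 8r + 41 = 0 has discriminant (8)² - 4·(41) = -100 < 0, so r = -4 ± 5i.
Hence u_h = C1*cos(5*x)*exp(-4*x) + C2*exp(-4*x)*sin(5*x).
Try u_p = A*cos(2*x) + B*sin(2*x). Substituting and equating the coefficients of cos(2x) and sin(2x) gives A = 16/325, B = -37/325, so u_p = -37*sin(2*x)/325 + 16*cos(2*x)/325.
General solution: u = -37*sin(2*x)/325 + 16*cos(2*x)/325 + C1*cos(5*x)*exp(-4*x) + C2*exp(-4*x)*sin(5*x).
Apply the initial conditions: u(0) = 16/325 + C1 = -1 and u'(0) = -74/325 - 4*C1 + 5*C2 = 1. Solving gives C1 = -341/325, C2 = -193/325.

u = -37*sin(2*x)/325 + 16*cos(2*x)/325 - 341*cos(5*x)*exp(-4*x)/325 - 193*exp(-4*x)*sin(5*x)/325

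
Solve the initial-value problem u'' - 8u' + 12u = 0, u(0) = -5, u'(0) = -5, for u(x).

u = -25*exp(2*x)/4 + 5*exp(6*x)/4

Characteristic equation r² - 8r + 12 = 0 factors as (r - 2)(r - 6) = 0, so r = 2, 6.
Hence u_h = C1*exp(2*x) + C2*exp(6*x).
Apply the initial conditions: u(0) = C1 + C2 = -5 and u'(0) = 2*C1 + 6*C2 = -5. Solving gives C1 = -25/4, C2 = 5/4.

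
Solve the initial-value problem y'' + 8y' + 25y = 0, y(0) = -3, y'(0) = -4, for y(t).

y = -3*cos(3*t)*exp(-4*t) - 16*exp(-4*t)*sin(3*t)/3

Characteristic equation r² + 8r + 25 = 0 has discriminant (8)² - 4·(25) = -36 < 0, so r = -4 ± 3i.
Hence y_h = C1*cos(3*t)*exp(-4*t) + C2*exp(-4*t)*sin(3*t).
Apply the initial conditions: y(0) = C1 = -3 and y'(0) = -4*C1 + 3*C2 = -4. Solving gives C1 = -3, C2 = -16/3.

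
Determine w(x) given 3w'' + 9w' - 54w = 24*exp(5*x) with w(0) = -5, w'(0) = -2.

w = -4*exp(3*x) - 15*exp(-6*x)/11 + 4*exp(5*x)/11

Divide through by 3: w'' + 3w' - 18w = 8*exp(5*x).
Characteristic equation r² + 3r - 18 = 0 factors as (r + 6)(r - 3) = 0, so r = -6, 3.
Hence w_h = C1*exp(-6*x) + C2*exp(3*x).
Try w_p = A*exp(5*x). Substituting into the equation and dividing by exp(5*x) gives A = 4/11, so w_p = 4*exp(5*x)/11.
General solution: w = 4*exp(5*x)/11 + C1*exp(-6*x) + C2*exp(3*x).
Apply the initial conditions: w(0) = 4/11 + C1 + C2 = -5 and w'(0) = 20/11 - 6*C1 + 3*C2 = -2. Solving gives C1 = -15/11, C2 = -4.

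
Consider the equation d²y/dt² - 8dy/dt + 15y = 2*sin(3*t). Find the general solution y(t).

Characteristic equation r² - 8r + 15 = 0 factors as (r - 3)(r - 5) = 0, so r = 3, 5.
Hence y_h = C1*exp(3*t) + C2*exp(5*t).
Try y_p = A*cos(3*t) + B*sin(3*t). Substituting and equating the coefficients of cos(3t) and sin(3t) gives A = 4/51, B = 1/51, so y_p = sin(3*t)/51 + 4*cos(3*t)/51.

y = sin(3*t)/51 + 4*cos(3*t)/51 + C1*exp(3*t) + C2*exp(5*t)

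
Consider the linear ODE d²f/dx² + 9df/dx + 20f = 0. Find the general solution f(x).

Characteristic equation r² + 9r + 20 = 0 factors as (r + 4)(r + 5) = 0, so r = -4, -5.
Hence f_h = C1*exp(-4*x) + C2*exp(-5*x).

f = C1*exp(-4*x) + C2*exp(-5*x)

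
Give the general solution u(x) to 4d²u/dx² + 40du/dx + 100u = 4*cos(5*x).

u = sin(5*x)/50 + C1*exp(-5*x) + C2*x*exp(-5*x)

Divide through by 4: u'' + 10u' + 25u = cos(5*x).
Characteristic equation r² + 10r + 25 = 0 has discriminant (10)² - 4·(25) = 0, so r = -5 is a repeated root.
Hence u_h = (C1 + C2*x)*exp(-5*x).
Try u_p = A*cos(5*x) + B*sin(5*x). Substituting and equating the coefficients of cos(5x) and sin(5x) gives A = 0, B = 1/50, so u_p = sin(5*x)/50.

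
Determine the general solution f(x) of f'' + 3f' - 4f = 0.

Characteristic equation r² + 3r - 4 = 0 factors as (r - 1)(r + 4) = 0, so r = 1, -4.
Hence f_h = C1*exp(x) + C2*exp(-4*x).

f = C1*exp(x) + C2*exp(-4*x)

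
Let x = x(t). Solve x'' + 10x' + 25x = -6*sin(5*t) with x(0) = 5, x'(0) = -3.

Characteristic equation r² + 10r + 25 = 0 has discriminant (10)² - 4·(25) = 0, so r = -5 is a repeated root.
Hence x_h = (C1 + C2*t)*exp(-5*t).
Try x_p = A*cos(5*t) + B*sin(5*t). Substituting and equating the coefficients of cos(5t) and sin(5t) gives A = 3/25, B = 0, so x_p = 3*cos(5*t)/25.
General solution: x = 3*cos(5*t)/25 + C1*exp(-5*t) + C2*t*exp(-5*t).
Apply the initial conditions: x(0) = 3/25 + C1 = 5 and x'(0) = C2 - 5*C1 = -3. Solving gives C1 = 122/25, C2 = 107/5.

x = 3*cos(5*t)/25 + 122*exp(-5*t)/25 + 107*t*exp(-5*t)/5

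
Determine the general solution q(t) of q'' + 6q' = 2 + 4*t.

q = C2 + t**2/3 + 2*t/9 + C1*exp(-6*t)

Characteristic equation r² + 6r = 0 factors as (r + 6)r = 0, so r = -6, 0.
Hence q_h = C1*exp(-6*t) + C2.
Since 0 is a characteristic root (multiplicity 1), multiply the polynomial trial by t: try q_p = t*(A0 + A1*t). Substituting and matching coefficients of each power of t gives A0 = 2/9, A1 = 1/3, so q_p = t^2/3 + 2*t/9.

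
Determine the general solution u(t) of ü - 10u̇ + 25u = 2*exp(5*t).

u = C1*exp(5*t) + t**2*exp(5*t) + C2*t*exp(5*t)

Characteristic equation r² - 10r + 25 = 0 has discriminant (-10)² - 4·(25) = 0, so r = 5 is a repeated root.
Hence u_h = (C1 + C2*t)*exp(5*t).
Since exp(5*t) solves the homogeneous equation (r = 5 is a root of multiplicity 2), multiply the trial by t^2. Try u_p = A*t^2*exp(5*t). Substituting into the equation and dividing by exp(5*t) gives A = 1, so u_p = t^2*exp(5*t).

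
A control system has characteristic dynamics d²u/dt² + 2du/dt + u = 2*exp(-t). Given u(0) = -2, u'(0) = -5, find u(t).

Characteristic equation r² + 2r + 1 = 0 has discriminant (2)² - 4·(1) = 0, so r = -1 is a repeated root.
Hence u_h = (C1 + C2*t)*exp(-t).
Since exp(-t) solves the homogeneous equation (r = -1 is a root of multiplicity 2), multiply the trial by t^2. Try u_p = A*t^2*exp(-t). Substituting into the equation and dividing by exp(-t) gives A = 1, so u_p = t^2*exp(-t).
General solution: u = C1*exp(-t) + t^2*exp(-t) + C2*t*exp(-t).
Apply the initial conditions: u(0) = C1 = -2 and u'(0) = C2 - C1 = -5. Solving gives C1 = -2, C2 = -7.

u = -2*exp(-t) + t**2*exp(-t) - 7*t*exp(-t)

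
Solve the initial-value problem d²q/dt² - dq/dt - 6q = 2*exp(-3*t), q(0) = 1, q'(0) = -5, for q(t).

q = -8*exp(3*t)/15 + exp(-3*t)/3 + 6*exp(-2*t)/5

Characteristic equation r² - r - 6 = 0 factors as (r - 3)(r + 2) = 0, so r = 3, -2.
Hence q_h = C1*exp(3*t) + C2*exp(-2*t).
Try q_p = A*exp(-3*t). Substituting into the equation and dividing by exp(-3*t) gives A = 1/3, so q_p = exp(-3*t)/3.
General solution: q = exp(-3*t)/3 + C1*exp(3*t) + C2*exp(-2*t).
Apply the initial conditions: q(0) = 1/3 + C1 + C2 = 1 and q'(0) = -1 - 2*C2 + 3*C1 = -5. Solving gives C1 = -8/15, C2 = 6/5.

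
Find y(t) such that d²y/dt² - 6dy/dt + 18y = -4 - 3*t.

Characteristic equation r² - 6r + 18 = 0 has discriminant (-6)² - 4·(18) = -36 < 0, so r = 3 ± 3i.
Hence y_h = C1*cos(3*t)*exp(3*t) + C2*exp(3*t)*sin(3*t).
For the particular solution try y_p = A0 + A1*t. Substituting and matching coefficients of each power of t gives A0 = -5/18, A1 = -1/6, so y_p = -5/18 - t/6.

y = -5/18 - t/6 + C1*cos(3*t)*exp(3*t) + C2*exp(3*t)*sin(3*t)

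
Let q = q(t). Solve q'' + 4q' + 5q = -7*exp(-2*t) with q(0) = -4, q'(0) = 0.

Characteristic equation r² + 4r + 5 = 0 has discriminant (4)² - 4·(5) = -4 < 0, so r = -2 ± i.
Hence q_h = C1*cos(t)*exp(-2*t) + C2*exp(-2*t)*sin(t).
Try q_p = A*exp(-2*t). Substituting into the equation and dividing by exp(-2*t) gives A = -7, so q_p = -7*exp(-2*t).
General solution: q = -7*exp(-2*t) + C1*cos(t)*exp(-2*t) + C2*exp(-2*t)*sin(t).
Apply the initial conditions: q(0) = -7 + C1 = -4 and q'(0) = 14 + C2 - 2*C1 = 0. Solving gives C1 = 3, C2 = -8.

q = -7*exp(-2*t) - 8*exp(-2*t)*sin(t) + 3*cos(t)*exp(-2*t)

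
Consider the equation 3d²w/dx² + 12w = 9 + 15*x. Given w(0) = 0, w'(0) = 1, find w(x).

w = 3/4 - 3*cos(2*x)/4 - sin(2*x)/8 + 5*x/4

Divide through by 3: w'' + 4w = 3 + 5*x.
Characteristic equation r² + 4 = 0 has discriminant (0)² - 4·(4) = -16 < 0, so r = ± 2i.
Hence w_h = C1*cos(2*x) + C2*sin(2*x).
For the particular solution try w_p = A0 + A1*x. Substituting and matching coefficients of each power of x gives A0 = 3/4, A1 = 5/4, so w_p = 3/4 + 5*x/4.
General solution: w = 3/4 + 5*x/4 + C1*cos(2*x) + C2*sin(2*x).
Apply the initial conditions: w(0) = 3/4 + C1 = 0 and w'(0) = 5/4 + 2*C2 = 1. Solving gives C1 = -3/4, C2 = -1/8.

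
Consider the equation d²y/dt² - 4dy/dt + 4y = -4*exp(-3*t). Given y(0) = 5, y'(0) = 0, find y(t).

Characteristic equation r² - 4r + 4 = 0 has discriminant (-4)² - 4·(4) = 0, so r = 2 is a repeated root.
Hence y_h = (C1 + C2*t)*exp(2*t).
Try y_p = A*exp(-3*t). Substituting into the equation and dividing by exp(-3*t) gives A = -4/25, so y_p = -4*exp(-3*t)/25.
General solution: y = -4*exp(-3*t)/25 + C1*exp(2*t) + C2*t*exp(2*t).
Apply the initial conditions: y(0) = -4/25 + C1 = 5 and y'(0) = 12/25 + C2 + 2*C1 = 0. Solving gives C1 = 129/25, C2 = -54/5.

y = -4*exp(-3*t)/25 + 129*exp(2*t)/25 - 54*t*exp(2*t)/5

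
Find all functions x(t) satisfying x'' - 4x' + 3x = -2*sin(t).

Characteristic equation r² - 4r + 3 = 0 factors as (r - 1)(r - 3) = 0, so r = 1, 3.
Hence x_h = C1*exp(t) + C2*exp(3*t).
Try x_p = A*cos(t) + B*sin(t). Substituting and equating the coefficients of cos(t) and sin(t) gives A = -2/5, B = -1/5, so x_p = -2*cos(t)/5 - sin(t)/5.

x = -2*cos(t)/5 - sin(t)/5 + C1*exp(t) + C2*exp(3*t)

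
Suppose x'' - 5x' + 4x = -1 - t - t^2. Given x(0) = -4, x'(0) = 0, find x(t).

x = -39/32 - 4*exp(t) - 7*t/8 - t**2/4 + 39*exp(4*t)/32

Characteristic equation r² - 5r + 4 = 0 factors as (r - 1)(r - 4) = 0, so r = 1, 4.
Hence x_h = C1*exp(t) + C2*exp(4*t).
For the particular solution try x_p = A0 + A1*t + A2*t^2. Substituting and matching coefficients of each power of t gives A0 = -39/32, A1 = -7/8, A2 = -1/4, so x_p = -39/32 - 7*t/8 - t^2/4.
General solution: x = -39/32 - 7*t/8 - t^2/4 + C1*exp(t) + C2*exp(4*t).
Apply the initial conditions: x(0) = -39/32 + C1 + C2 = -4 and x'(0) = -7/8 + C1 + 4*C2 = 0. Solving gives C1 = -4, C2 = 39/32.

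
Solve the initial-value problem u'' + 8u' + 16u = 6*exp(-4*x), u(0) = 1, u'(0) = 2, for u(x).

u = 3*x**2*exp(-4*x) + 6*x*exp(-4*x) + exp(-4*x)

Characteristic equation r² + 8r + 16 = 0 has discriminant (8)² - 4·(16) = 0, so r = -4 is a repeated root.
Hence u_h = (C1 + C2*x)*exp(-4*x).
Since exp(-4*x) solves the homogeneous equation (r = -4 is a root of multiplicity 2), multiply the trial by x^2. Try u_p = A*x^2*exp(-4*x). Substituting into the equation and dividing by exp(-4*x) gives A = 3, so u_p = 3*x^2*exp(-4*x).
General solution: u = C1*exp(-4*x) + 3*x^2*exp(-4*x) + C2*x*exp(-4*x).
Apply the initial conditions: u(0) = C1 = 1 and u'(0) = C2 - 4*C1 = 2. Solving gives C1 = 1, C2 = 6.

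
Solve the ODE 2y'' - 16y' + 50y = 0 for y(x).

y = C1*cos(3*x)*exp(4*x) + C2*exp(4*x)*sin(3*x)

Divide through by 2: y'' - 8y' + 25y = 0.
Characteristic equation r² - 8r + 25 = 0 has discriminant (-8)² - 4·(25) = -36 < 0, so r = 4 ± 3i.
Hence y_h = C1*cos(3*x)*exp(4*x) + C2*exp(4*x)*sin(3*x).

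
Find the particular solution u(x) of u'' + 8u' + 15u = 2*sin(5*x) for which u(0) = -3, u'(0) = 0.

Characteristic equation r² + 8r + 15 = 0 factors as (r + 5)(r + 3) = 0, so r = -5, -3.
Hence u_h = C1*exp(-5*x) + C2*exp(-3*x).
Try u_p = A*cos(5*x) + B*sin(5*x). Substituting and equating the coefficients of cos(5x) and sin(5x) gives A = -4/85, B = -1/85, so u_p = -4*cos(5*x)/85 - sin(5*x)/85.
General solution: u = -4*cos(5*x)/85 - sin(5*x)/85 + C1*exp(-5*x) + C2*exp(-3*x).
Apply the initial conditions: u(0) = -4/85 + C1 + C2 = -3 and u'(0) = -1/17 - 5*C1 - 3*C2 = 0. Solving gives C1 = 22/5, C2 = -125/17.

u = -125*exp(-3*x)/17 - 4*cos(5*x)/85 - sin(5*x)/85 + 22*exp(-5*x)/5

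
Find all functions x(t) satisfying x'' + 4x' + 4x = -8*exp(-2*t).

x = C1*exp(-2*t) - 4*t**2*exp(-2*t) + C2*t*exp(-2*t)

Characteristic equation r² + 4r + 4 = 0 has discriminant (4)² - 4·(4) = 0, so r = -2 is a repeated root.
Hence x_h = (C1 + C2*t)*exp(-2*t).
Since exp(-2*t) solves the homogeneous equation (r = -2 is a root of multiplicity 2), multiply the trial by t^2. Try x_p = A*t^2*exp(-2*t). Substituting into the equation and dividing by exp(-2*t) gives A = -4, so x_p = -4*t^2*exp(-2*t).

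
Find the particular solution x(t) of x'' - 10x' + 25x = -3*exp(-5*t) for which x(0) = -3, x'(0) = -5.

Characteristic equation r² - 10r + 25 = 0 has discriminant (-10)² - 4·(25) = 0, so r = 5 is a repeated root.
Hence x_h = (C1 + C2*t)*exp(5*t).
Try x_p = A*exp(-5*t). Substituting into the equation and dividing by exp(-5*t) gives A = -3/100, so x_p = -3*exp(-5*t)/100.
General solution: x = -3*exp(-5*t)/100 + C1*exp(5*t) + C2*t*exp(5*t).
Apply the initial conditions: x(0) = -3/100 + C1 = -3 and x'(0) = 3/20 + C2 + 5*C1 = -5. Solving gives C1 = -297/100, C2 = 97/10.

x = -297*exp(5*t)/100 - 3*exp(-5*t)/100 + 97*t*exp(5*t)/10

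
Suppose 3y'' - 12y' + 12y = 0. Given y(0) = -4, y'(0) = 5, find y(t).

Divide through by 3: y'' - 4y' + 4y = 0.
Characteristic equation r² - 4r + 4 = 0 has discriminant (-4)² - 4·(4) = 0, so r = 2 is a repeated root.
Hence y_h = (C1 + C2*t)*exp(2*t).
Apply the initial conditions: y(0) = C1 = -4 and y'(0) = C2 + 2*C1 = 5. Solving gives C1 = -4, C2 = 13.

y = -4*exp(2*t) + 13*t*exp(2*t)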